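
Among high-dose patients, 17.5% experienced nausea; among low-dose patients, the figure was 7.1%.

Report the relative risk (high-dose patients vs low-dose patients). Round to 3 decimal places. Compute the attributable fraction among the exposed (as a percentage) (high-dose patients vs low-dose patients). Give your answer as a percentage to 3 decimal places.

RR = 2.465; AR% = 59.429%

RR = 0.1750 / 0.0710 = 2.465
AR% = (0.1750 − 0.0710) / 0.1750 = 0.5943 → 59.429%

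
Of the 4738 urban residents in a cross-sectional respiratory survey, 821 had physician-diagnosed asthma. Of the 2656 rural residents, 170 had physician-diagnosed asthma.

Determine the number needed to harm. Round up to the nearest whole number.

10

risk, urban residents = 821/4738 = 0.173280
risk, rural residents = 170/2656 = 0.064006
absolute risk difference = 0.109274
1 / 0.109274 = 9.151 → round up → 10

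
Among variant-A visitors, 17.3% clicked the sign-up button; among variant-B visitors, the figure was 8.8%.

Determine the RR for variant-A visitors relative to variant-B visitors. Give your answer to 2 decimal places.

RR = 0.1730 / 0.0880 = 1.97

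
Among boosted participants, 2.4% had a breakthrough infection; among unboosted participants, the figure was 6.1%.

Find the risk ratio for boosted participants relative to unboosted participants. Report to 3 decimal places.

RR = 0.02400 / 0.06100 = 0.393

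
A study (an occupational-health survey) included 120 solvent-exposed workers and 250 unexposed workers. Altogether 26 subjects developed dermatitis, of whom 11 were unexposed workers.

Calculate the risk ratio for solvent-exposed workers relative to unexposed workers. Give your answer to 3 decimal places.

solvent-exposed workers with the outcome: 26 − 11 = 15
solvent-exposed workers without the outcome: 120 − 15 = 105
unexposed workers without the outcome: 250 − 11 = 239
risk, solvent-exposed workers = 15/120 = 0.12500
risk, unexposed workers = 11/250 = 0.04400
RR = 0.12500 / 0.04400 = 2.841

RR ≈ 2.841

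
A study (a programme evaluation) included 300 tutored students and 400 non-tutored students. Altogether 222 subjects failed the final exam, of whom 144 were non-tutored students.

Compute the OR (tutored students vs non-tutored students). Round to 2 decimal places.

OR: 0.62

tutored students with the outcome: 222 − 144 = 78
tutored students without the outcome: 300 − 78 = 222
non-tutored students without the outcome: 400 − 144 = 256
OR = (78 × 256) / (222 × 144) = 19968/31968 ≈ 0.62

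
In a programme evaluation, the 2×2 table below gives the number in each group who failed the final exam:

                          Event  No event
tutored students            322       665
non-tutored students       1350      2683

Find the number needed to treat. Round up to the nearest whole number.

NNT = 118

risk, tutored students = 322/987 = 0.326241
risk, non-tutored students = 1350/4033 = 0.334738
absolute risk difference = 0.008497
1 / 0.008497 = 117.689 → round up → 118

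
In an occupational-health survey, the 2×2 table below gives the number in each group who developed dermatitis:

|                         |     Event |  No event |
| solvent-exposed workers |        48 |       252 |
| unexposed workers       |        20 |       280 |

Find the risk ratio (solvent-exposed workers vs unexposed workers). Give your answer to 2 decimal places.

risk, solvent-exposed workers = 48/300 = 0.1600
risk, unexposed workers = 20/300 = 0.0667
RR = 0.1600 / 0.0667 = 2.40

RR = 2.40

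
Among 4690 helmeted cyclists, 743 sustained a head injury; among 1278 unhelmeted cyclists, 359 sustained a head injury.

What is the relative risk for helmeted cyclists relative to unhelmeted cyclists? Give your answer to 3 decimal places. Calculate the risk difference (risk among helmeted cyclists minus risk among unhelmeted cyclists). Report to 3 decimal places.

risk, helmeted cyclists = 743/4690 = 0.1584
risk, unhelmeted cyclists = 359/1278 = 0.2809
RR = 0.1584 / 0.2809 = 0.564
risk difference = 0.1584 − 0.2809 = -0.122

RR = 0.564; RD = -0.122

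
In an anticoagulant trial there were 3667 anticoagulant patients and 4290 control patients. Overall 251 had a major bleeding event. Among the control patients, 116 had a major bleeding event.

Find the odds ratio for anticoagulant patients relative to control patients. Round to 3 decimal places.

OR = 1.375

anticoagulant patients with the outcome: 251 − 116 = 135
anticoagulant patients without the outcome: 3667 − 135 = 3532
control patients without the outcome: 4290 − 116 = 4174
OR = (135 × 4174) / (3532 × 116) = 563490/409712 ≈ 1.375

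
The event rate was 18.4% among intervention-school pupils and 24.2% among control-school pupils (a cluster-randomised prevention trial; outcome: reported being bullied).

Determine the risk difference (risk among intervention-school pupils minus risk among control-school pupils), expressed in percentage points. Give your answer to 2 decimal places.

risk difference = 0.1840 − 0.2420 = -0.0580 → -5.80 percentage points

RD ≈ -5.80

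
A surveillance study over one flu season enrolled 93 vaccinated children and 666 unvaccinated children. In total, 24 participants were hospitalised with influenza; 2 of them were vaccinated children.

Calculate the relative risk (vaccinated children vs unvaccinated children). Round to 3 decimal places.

vaccinated children without the outcome: 93 − 2 = 91
unvaccinated children with the outcome: 24 − 2 = 22
unvaccinated children without the outcome: 666 − 22 = 644
risk, vaccinated children = 2/93 = 0.02151
risk, unvaccinated children = 22/666 = 0.03303
RR = 0.02151 / 0.03303 = 0.651

RR: 0.651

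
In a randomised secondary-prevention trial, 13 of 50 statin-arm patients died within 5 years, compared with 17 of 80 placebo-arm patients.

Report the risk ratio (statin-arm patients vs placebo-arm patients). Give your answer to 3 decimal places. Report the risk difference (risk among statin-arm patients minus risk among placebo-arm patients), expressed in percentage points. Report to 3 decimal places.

RR = 1.224; RD = 4.750

risk, statin-arm patients = 13/50 = 0.2600
risk, placebo-arm patients = 17/80 = 0.2125
RR = 0.2600 / 0.2125 = 1.224
risk difference = 0.2600 − 0.2125 = 0.0475 → 4.750 percentage points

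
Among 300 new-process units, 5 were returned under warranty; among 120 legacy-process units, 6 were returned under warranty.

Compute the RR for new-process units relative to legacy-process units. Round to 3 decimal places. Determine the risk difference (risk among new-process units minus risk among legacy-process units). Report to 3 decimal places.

RR = 0.333; RD = -0.033

risk, new-process units = 5/300 = 0.01667
risk, legacy-process units = 6/120 = 0.05000
RR = 0.01667 / 0.05000 = 0.333
risk difference = 0.01667 − 0.05000 = -0.033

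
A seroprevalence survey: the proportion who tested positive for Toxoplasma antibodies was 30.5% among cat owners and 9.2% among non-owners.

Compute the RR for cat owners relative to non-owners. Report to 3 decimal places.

RR = 0.3050 / 0.0920 = 3.315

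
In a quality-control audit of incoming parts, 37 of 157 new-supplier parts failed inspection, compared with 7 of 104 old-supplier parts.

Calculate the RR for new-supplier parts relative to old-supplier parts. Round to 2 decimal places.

3.50

risk, new-supplier parts = 37/157 = 0.2357
risk, old-supplier parts = 7/104 = 0.0673
RR = 0.2357 / 0.0673 = 3.50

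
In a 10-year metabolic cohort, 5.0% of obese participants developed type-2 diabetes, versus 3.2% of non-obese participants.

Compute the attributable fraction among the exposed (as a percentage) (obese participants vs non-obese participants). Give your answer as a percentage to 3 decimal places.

AR% = (0.05000 − 0.03200) / 0.05000 = 0.3600 → 36.000%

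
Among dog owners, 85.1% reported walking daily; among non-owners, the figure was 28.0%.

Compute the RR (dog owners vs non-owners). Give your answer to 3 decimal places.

RR = 0.8510 / 0.2800 = 3.039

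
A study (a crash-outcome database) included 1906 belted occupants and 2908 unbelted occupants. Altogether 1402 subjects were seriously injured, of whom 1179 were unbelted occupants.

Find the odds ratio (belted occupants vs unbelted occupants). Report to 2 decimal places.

belted occupants with the outcome: 1402 − 1179 = 223
belted occupants without the outcome: 1906 − 223 = 1683
unbelted occupants without the outcome: 2908 − 1179 = 1729
odds, belted occupants = 223/1683 = 0.1325
odds, unbelted occupants = 1179/1729 = 0.6819
OR = 0.1325 / 0.6819 = 0.19

OR ≈ 0.19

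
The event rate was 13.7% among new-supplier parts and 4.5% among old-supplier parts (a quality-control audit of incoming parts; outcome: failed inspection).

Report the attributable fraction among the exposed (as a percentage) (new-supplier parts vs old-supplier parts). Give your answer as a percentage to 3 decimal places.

AR% = (0.13700 − 0.04500) / 0.13700 = 0.6715 → 67.153%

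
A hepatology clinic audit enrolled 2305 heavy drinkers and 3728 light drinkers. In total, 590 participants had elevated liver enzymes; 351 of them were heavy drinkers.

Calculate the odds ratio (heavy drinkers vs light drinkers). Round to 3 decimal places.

heavy drinkers without the outcome: 2305 − 351 = 1954
light drinkers with the outcome: 590 − 351 = 239
light drinkers without the outcome: 3728 − 239 = 3489
OR = (351 × 3489) / (1954 × 239) = 1224639/467006 ≈ 2.622

OR ≈ 2.622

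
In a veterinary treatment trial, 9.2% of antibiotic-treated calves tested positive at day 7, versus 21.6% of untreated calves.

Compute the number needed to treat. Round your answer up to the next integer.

9

absolute risk difference = 0.124000
1 / 0.124000 = 8.065 → round up → 9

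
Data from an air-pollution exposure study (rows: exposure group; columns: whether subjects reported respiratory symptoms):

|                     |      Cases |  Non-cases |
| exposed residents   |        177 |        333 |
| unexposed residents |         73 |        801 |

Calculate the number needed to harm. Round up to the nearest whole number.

risk, exposed residents = 177/510 = 0.347059
risk, unexposed residents = 73/874 = 0.083524
absolute risk difference = 0.263535
1 / 0.263535 = 3.795 → round up → 4

NNH = 4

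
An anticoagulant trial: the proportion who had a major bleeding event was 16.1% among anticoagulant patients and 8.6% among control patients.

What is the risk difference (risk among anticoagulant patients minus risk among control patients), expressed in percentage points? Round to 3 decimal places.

risk difference = 0.1610 − 0.0860 = 0.0750 → 7.500 percentage points

RD ≈ 7.500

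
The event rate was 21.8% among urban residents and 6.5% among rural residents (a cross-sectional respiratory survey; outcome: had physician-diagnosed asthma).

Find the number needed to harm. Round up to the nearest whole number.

absolute risk difference = 0.153000
1 / 0.153000 = 6.536 → round up → 7

NNH = 7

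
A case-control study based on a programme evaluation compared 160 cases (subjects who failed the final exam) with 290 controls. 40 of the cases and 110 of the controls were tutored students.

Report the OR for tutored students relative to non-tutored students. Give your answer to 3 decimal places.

OR = (40 × 180) / (110 × 120) = 7200/13200 ≈ 0.545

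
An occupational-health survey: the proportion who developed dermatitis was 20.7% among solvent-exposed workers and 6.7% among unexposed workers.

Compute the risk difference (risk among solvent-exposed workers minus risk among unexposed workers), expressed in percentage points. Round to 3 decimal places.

RD: 14.000

risk difference = 0.2070 − 0.0670 = 0.1400 → 14.000 percentage points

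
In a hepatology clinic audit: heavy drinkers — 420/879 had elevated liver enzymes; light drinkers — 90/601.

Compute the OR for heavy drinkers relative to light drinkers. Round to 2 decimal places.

OR = (420 × 511) / (459 × 90) = 214620/41310 ≈ 5.20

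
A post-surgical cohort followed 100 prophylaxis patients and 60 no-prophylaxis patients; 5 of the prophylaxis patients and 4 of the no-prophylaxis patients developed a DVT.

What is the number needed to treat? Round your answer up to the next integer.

risk, prophylaxis patients = 5/100 = 0.050000
risk, no-prophylaxis patients = 4/60 = 0.066667
absolute risk difference = 0.016667
1 / 0.016667 = 59.999 → round up → 60

60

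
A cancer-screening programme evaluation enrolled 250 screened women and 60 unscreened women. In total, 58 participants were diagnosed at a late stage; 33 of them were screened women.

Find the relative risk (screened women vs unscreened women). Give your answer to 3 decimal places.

screened women without the outcome: 250 − 33 = 217
unscreened women with the outcome: 58 − 33 = 25
unscreened women without the outcome: 60 − 25 = 35
risk, screened women = 33/250 = 0.1320
risk, unscreened women = 25/60 = 0.4167
RR = 0.1320 / 0.4167 = 0.317

0.317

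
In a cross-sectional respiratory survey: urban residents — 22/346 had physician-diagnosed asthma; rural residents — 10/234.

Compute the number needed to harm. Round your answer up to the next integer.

risk, urban residents = 22/346 = 0.063584
risk, rural residents = 10/234 = 0.042735
absolute risk difference = 0.020849
1 / 0.020849 = 47.964 → round up → 48

48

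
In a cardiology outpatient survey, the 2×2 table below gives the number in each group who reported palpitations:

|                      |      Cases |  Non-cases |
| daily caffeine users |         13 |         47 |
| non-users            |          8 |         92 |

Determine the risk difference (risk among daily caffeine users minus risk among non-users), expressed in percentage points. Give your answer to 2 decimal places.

RD: 13.67

risk, daily caffeine users = 13/60 = 0.2167
risk, non-users = 8/100 = 0.0800
risk difference = 0.2167 − 0.0800 = 0.1367 → 13.67 percentage points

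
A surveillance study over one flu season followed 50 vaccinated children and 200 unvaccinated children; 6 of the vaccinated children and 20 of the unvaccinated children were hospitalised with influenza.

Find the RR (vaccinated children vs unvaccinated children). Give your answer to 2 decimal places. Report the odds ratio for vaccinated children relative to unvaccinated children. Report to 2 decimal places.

risk, vaccinated children = 6/50 = 0.1200
risk, unvaccinated children = 20/200 = 0.1000
RR = 0.1200 / 0.1000 = 1.20
OR = (6 × 180) / (44 × 20) = 1080/880 ≈ 1.23

RR = 1.20; OR = 1.23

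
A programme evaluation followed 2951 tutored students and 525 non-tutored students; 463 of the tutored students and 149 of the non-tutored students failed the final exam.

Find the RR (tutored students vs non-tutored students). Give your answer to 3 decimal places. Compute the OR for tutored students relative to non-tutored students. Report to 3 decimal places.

risk, tutored students = 463/2951 = 0.1569
risk, non-tutored students = 149/525 = 0.2838
RR = 0.1569 / 0.2838 = 0.553
odds, tutored students = 463/2488 = 0.1861
odds, non-tutored students = 149/376 = 0.3963
OR = 0.1861 / 0.3963 = 0.470

RR = 0.553; OR = 0.470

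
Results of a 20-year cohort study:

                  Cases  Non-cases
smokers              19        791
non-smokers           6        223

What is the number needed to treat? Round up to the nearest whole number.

risk, smokers = 19/810 = 0.023457
risk, non-smokers = 6/229 = 0.026201
absolute risk difference = 0.002744
1 / 0.002744 = 364.431 → round up → 365

365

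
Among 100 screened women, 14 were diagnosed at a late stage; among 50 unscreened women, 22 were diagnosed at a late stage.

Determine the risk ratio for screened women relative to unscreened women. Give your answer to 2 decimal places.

0.32

risk, screened women = 14/100 = 0.1400
risk, unscreened women = 22/50 = 0.4400
RR = 0.1400 / 0.4400 = 0.32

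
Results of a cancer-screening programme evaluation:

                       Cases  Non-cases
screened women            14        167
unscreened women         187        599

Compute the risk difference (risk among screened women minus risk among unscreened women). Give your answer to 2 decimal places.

risk, screened women = 14/181 = 0.0773
risk, unscreened women = 187/786 = 0.2379
risk difference = 0.0773 − 0.2379 = -0.16

-0.16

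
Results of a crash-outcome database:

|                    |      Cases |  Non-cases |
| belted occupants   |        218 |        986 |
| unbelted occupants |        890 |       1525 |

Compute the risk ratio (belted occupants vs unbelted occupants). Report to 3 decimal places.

0.491

risk, belted occupants = 218/1204 = 0.1811
risk, unbelted occupants = 890/2415 = 0.3685
RR = 0.1811 / 0.3685 = 0.491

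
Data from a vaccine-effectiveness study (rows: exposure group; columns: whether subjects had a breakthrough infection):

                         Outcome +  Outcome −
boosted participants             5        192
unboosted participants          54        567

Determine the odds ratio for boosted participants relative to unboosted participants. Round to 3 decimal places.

OR = (5 × 567) / (192 × 54) = 2835/10368 ≈ 0.273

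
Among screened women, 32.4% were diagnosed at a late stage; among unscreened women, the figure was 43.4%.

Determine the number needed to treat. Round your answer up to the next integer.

NNT ≈ 10

absolute risk difference = 0.110000
1 / 0.110000 = 9.091 → round up → 10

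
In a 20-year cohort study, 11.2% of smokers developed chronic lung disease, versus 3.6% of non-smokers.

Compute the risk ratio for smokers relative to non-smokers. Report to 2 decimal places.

RR = 0.11200 / 0.03600 = 3.11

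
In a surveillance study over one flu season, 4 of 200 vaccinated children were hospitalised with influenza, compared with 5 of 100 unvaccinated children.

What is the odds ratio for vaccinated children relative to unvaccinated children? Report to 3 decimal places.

odds, vaccinated children = 4/196 = 0.02041
odds, unvaccinated children = 5/95 = 0.05263
OR = 0.02041 / 0.05263 = 0.388

OR = 0.388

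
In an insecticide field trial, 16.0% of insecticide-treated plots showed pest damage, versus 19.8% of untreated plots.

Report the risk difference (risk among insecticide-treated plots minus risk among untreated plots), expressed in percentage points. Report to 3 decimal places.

risk difference = 0.1600 − 0.1980 = -0.0380 → -3.800 percentage points

-3.800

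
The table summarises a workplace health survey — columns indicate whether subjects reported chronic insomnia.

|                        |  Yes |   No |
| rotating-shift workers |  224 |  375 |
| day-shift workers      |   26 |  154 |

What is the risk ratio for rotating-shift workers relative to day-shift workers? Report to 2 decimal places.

2.59

risk, rotating-shift workers = 224/599 = 0.3740
risk, day-shift workers = 26/180 = 0.1444
RR = 0.3740 / 0.1444 = 2.59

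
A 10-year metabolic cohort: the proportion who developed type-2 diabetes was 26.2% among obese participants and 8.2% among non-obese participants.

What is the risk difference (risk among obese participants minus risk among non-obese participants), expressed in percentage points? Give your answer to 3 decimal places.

risk difference = 0.2620 − 0.0820 = 0.1800 → 18.000 percentage points

RD = 18.000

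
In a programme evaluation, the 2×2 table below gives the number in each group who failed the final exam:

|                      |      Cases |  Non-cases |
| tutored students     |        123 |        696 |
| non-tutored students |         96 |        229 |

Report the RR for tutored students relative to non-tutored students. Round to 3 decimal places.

0.508

risk, tutored students = 123/819 = 0.1502
risk, non-tutored students = 96/325 = 0.2954
RR = 0.1502 / 0.2954 = 0.508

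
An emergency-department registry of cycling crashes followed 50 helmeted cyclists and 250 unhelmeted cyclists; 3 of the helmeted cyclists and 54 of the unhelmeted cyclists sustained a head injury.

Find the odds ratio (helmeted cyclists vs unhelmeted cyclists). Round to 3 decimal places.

odds, helmeted cyclists = 3/47 = 0.0638
odds, unhelmeted cyclists = 54/196 = 0.2755
OR = 0.0638 / 0.2755 = 0.232

0.232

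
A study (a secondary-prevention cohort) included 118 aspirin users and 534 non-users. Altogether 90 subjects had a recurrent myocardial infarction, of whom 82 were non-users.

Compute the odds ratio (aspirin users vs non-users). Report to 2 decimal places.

OR: 0.40

aspirin users with the outcome: 90 − 82 = 8
aspirin users without the outcome: 118 − 8 = 110
non-users without the outcome: 534 − 82 = 452
OR = (8 × 452) / (110 × 82) = 3616/9020 ≈ 0.40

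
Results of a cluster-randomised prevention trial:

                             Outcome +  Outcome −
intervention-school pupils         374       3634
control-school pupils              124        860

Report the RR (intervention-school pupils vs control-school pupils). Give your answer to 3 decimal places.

risk, intervention-school pupils = 374/4008 = 0.0933
risk, control-school pupils = 124/984 = 0.1260
RR = 0.0933 / 0.1260 = 0.740

0.740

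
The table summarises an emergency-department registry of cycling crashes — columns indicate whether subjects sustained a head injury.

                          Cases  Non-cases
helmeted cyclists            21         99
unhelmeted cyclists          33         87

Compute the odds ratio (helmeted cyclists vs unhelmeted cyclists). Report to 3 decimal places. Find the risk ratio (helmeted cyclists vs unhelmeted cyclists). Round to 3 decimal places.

OR = 0.559; RR = 0.636

odds, helmeted cyclists = 21/99 = 0.2121
odds, unhelmeted cyclists = 33/87 = 0.3793
OR = 0.2121 / 0.3793 = 0.559
risk, helmeted cyclists = 21/120 = 0.1750
risk, unhelmeted cyclists = 33/120 = 0.2750
RR = 0.1750 / 0.2750 = 0.636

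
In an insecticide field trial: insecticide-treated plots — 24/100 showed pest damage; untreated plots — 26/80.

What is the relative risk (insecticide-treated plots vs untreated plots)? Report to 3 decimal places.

RR: 0.738

risk, insecticide-treated plots = 24/100 = 0.2400
risk, untreated plots = 26/80 = 0.3250
RR = 0.2400 / 0.3250 = 0.738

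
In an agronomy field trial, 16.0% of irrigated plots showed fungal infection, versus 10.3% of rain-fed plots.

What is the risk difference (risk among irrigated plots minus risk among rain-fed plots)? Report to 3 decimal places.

risk difference = 0.1600 − 0.1030 = 0.057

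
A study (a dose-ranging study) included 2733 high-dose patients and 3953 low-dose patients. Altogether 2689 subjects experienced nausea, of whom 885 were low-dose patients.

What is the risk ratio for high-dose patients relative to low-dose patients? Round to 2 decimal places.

2.95

high-dose patients with the outcome: 2689 − 885 = 1804
high-dose patients without the outcome: 2733 − 1804 = 929
low-dose patients without the outcome: 3953 − 885 = 3068
risk, high-dose patients = 1804/2733 = 0.6601
risk, low-dose patients = 885/3953 = 0.2239
RR = 0.6601 / 0.2239 = 2.95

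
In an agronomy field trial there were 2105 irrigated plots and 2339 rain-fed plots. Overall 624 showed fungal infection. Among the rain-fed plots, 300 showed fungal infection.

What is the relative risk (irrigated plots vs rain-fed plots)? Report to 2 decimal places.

RR: 1.20

irrigated plots with the outcome: 624 − 300 = 324
irrigated plots without the outcome: 2105 − 324 = 1781
rain-fed plots without the outcome: 2339 − 300 = 2039
risk, irrigated plots = 324/2105 = 0.1539
risk, rain-fed plots = 300/2339 = 0.1283
RR = 0.1539 / 0.1283 = 1.20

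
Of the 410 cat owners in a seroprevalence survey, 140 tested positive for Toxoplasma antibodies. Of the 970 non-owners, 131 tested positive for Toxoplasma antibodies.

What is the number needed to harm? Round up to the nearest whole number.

5

risk, cat owners = 140/410 = 0.341463
risk, non-owners = 131/970 = 0.135052
absolute risk difference = 0.206412
1 / 0.206412 = 4.845 → round up → 5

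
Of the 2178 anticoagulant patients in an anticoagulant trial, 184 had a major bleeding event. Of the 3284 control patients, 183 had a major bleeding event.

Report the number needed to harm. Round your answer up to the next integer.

35

risk, anticoagulant patients = 184/2178 = 0.084481
risk, control patients = 183/3284 = 0.055725
absolute risk difference = 0.028756
1 / 0.028756 = 34.775 → round up → 35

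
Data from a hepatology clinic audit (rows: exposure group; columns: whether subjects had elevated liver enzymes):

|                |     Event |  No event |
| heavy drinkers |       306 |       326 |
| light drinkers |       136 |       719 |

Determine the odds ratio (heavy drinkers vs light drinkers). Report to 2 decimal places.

OR = (306 × 719) / (326 × 136) = 220014/44336 ≈ 4.96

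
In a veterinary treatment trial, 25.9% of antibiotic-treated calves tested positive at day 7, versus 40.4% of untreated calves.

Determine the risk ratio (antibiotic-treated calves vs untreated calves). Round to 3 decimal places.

RR = 0.2590 / 0.4040 = 0.641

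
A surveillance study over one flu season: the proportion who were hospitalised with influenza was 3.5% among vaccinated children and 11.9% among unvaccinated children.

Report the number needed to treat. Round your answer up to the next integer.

absolute risk difference = 0.084000
1 / 0.084000 = 11.905 → round up → 12

NNT: 12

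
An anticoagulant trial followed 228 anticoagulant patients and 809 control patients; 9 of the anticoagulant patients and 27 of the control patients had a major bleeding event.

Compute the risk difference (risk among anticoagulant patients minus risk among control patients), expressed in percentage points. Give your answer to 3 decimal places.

0.610

risk, anticoagulant patients = 9/228 = 0.03947
risk, control patients = 27/809 = 0.03337
risk difference = 0.03947 − 0.03337 = 0.00610 → 0.610 percentage points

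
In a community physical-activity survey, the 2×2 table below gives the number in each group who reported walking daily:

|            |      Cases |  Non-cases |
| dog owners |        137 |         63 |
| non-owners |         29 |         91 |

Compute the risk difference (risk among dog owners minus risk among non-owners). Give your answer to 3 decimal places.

risk, dog owners = 137/200 = 0.6850
risk, non-owners = 29/120 = 0.2417
risk difference = 0.6850 − 0.2417 = 0.443

RD = 0.443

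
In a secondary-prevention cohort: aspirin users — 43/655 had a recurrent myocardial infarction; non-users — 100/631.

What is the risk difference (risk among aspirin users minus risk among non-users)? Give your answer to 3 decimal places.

RD ≈ -0.093

risk, aspirin users = 43/655 = 0.0656
risk, non-users = 100/631 = 0.1585
risk difference = 0.0656 − 0.1585 = -0.093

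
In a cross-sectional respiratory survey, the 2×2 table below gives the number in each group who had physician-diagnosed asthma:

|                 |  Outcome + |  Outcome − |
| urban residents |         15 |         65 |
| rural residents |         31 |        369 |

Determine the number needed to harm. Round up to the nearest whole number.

risk, urban residents = 15/80 = 0.187500
risk, rural residents = 31/400 = 0.077500
absolute risk difference = 0.110000
1 / 0.110000 = 9.091 → round up → 10

10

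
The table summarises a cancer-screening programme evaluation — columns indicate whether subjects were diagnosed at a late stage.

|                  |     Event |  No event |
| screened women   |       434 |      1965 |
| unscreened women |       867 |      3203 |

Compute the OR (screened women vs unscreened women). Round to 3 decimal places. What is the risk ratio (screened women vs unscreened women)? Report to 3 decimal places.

OR = (434 × 3203) / (1965 × 867) = 1390102/1703655 ≈ 0.816
risk, screened women = 434/2399 = 0.1809
risk, unscreened women = 867/4070 = 0.2130
RR = 0.1809 / 0.2130 = 0.849

OR = 0.816; RR = 0.849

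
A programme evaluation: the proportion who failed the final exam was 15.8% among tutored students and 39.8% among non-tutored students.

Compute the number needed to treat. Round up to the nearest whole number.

absolute risk difference = 0.240000
1 / 0.240000 = 4.167 → round up → 5

5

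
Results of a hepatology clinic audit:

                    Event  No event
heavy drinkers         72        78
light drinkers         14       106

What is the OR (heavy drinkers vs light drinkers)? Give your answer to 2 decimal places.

6.99

odds, heavy drinkers = 72/78 = 0.9231
odds, light drinkers = 14/106 = 0.1321
OR = 0.9231 / 0.1321 = 6.99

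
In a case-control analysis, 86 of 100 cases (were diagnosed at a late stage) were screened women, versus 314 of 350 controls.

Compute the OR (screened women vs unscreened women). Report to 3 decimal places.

OR = (86 × 36) / (314 × 14) = 3096/4396 ≈ 0.704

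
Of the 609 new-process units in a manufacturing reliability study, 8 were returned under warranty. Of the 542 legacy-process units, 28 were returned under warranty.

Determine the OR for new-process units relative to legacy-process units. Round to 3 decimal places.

odds, new-process units = 8/601 = 0.01331
odds, legacy-process units = 28/514 = 0.05447
OR = 0.01331 / 0.05447 = 0.244

0.244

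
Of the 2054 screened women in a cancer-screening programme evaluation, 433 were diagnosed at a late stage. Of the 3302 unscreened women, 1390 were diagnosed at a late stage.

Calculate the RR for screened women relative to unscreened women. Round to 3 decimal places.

risk, screened women = 433/2054 = 0.2108
risk, unscreened women = 1390/3302 = 0.4210
RR = 0.2108 / 0.4210 = 0.501

0.501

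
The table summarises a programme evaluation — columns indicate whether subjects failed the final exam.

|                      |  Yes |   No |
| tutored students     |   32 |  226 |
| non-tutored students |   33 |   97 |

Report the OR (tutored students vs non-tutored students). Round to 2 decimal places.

OR = (32 × 97) / (226 × 33) = 3104/7458 ≈ 0.42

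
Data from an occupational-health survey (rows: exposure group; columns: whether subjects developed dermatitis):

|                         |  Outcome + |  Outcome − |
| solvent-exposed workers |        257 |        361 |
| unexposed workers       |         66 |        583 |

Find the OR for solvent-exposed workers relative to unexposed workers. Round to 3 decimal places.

OR = (257 × 583) / (361 × 66) = 149831/23826 ≈ 6.289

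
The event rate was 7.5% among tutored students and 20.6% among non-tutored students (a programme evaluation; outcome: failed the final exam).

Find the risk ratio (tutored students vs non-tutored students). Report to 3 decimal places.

RR = 0.0750 / 0.2060 = 0.364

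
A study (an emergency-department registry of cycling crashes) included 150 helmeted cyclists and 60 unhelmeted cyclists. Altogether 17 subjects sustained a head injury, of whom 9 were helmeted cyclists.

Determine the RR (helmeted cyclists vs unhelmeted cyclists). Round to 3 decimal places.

RR = 0.450

helmeted cyclists without the outcome: 150 − 9 = 141
unhelmeted cyclists with the outcome: 17 − 9 = 8
unhelmeted cyclists without the outcome: 60 − 8 = 52
risk, helmeted cyclists = 9/150 = 0.0600
risk, unhelmeted cyclists = 8/60 = 0.1333
RR = 0.0600 / 0.1333 = 0.450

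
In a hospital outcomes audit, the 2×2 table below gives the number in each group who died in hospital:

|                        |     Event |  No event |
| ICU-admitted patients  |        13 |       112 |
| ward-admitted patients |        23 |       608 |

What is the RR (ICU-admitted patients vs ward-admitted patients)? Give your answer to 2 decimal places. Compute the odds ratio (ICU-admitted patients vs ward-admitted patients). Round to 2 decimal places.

RR = 2.85; OR = 3.07

risk, ICU-admitted patients = 13/125 = 0.10400
risk, ward-admitted patients = 23/631 = 0.03645
RR = 0.10400 / 0.03645 = 2.85
odds, ICU-admitted patients = 13/112 = 0.11607
odds, ward-admitted patients = 23/608 = 0.03783
OR = 0.11607 / 0.03783 = 3.07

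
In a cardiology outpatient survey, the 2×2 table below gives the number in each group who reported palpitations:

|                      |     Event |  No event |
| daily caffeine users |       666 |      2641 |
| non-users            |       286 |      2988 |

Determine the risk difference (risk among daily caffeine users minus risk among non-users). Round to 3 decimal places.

risk, daily caffeine users = 666/3307 = 0.2014
risk, non-users = 286/3274 = 0.0874
risk difference = 0.2014 − 0.0874 = 0.114

0.114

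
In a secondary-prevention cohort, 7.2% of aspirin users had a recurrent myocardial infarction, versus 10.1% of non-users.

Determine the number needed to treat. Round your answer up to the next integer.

absolute risk difference = 0.029000
1 / 0.029000 = 34.483 → round up → 35

35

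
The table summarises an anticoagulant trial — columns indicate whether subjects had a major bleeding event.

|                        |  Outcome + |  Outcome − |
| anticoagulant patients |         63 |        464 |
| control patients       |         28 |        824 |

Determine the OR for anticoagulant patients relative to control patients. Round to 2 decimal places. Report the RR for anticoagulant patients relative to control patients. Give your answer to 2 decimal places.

OR = (63 × 824) / (464 × 28) = 51912/12992 ≈ 4.00
risk, anticoagulant patients = 63/527 = 0.11954
risk, control patients = 28/852 = 0.03286
RR = 0.11954 / 0.03286 = 3.64

OR = 4.00; RR = 3.64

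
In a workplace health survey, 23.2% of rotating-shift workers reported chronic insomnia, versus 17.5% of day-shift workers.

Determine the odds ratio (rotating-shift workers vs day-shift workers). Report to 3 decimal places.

odds, rotating-shift workers = 0.2320/0.7680 = 0.3021
odds, day-shift workers = 0.1750/0.8250 = 0.2121
OR = 0.3021 / 0.2121 = 1.424

OR ≈ 1.424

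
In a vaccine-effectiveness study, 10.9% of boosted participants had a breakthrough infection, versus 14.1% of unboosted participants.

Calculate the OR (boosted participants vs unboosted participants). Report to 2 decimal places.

odds, boosted participants = 0.1090/0.8910 = 0.1223
odds, unboosted participants = 0.1410/0.8590 = 0.1641
OR = 0.1223 / 0.1641 = 0.75

OR: 0.75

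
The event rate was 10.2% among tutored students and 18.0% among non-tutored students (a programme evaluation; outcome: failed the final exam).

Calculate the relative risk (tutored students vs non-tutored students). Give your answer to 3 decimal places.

RR = 0.1020 / 0.1800 = 0.567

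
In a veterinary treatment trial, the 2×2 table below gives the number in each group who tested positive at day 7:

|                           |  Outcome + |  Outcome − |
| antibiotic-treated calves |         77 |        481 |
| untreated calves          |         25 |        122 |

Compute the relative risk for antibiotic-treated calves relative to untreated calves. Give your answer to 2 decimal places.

0.81

risk, antibiotic-treated calves = 77/558 = 0.1380
risk, untreated calves = 25/147 = 0.1701
RR = 0.1380 / 0.1701 = 0.81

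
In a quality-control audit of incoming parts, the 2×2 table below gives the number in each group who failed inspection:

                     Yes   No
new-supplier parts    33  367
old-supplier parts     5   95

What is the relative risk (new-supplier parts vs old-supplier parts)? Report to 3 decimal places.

1.650

risk, new-supplier parts = 33/400 = 0.0825
risk, old-supplier parts = 5/100 = 0.0500
RR = 0.0825 / 0.0500 = 1.650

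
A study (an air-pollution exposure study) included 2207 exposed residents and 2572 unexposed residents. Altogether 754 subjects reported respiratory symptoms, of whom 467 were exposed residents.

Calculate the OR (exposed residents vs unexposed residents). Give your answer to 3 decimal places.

exposed residents without the outcome: 2207 − 467 = 1740
unexposed residents with the outcome: 754 − 467 = 287
unexposed residents without the outcome: 2572 − 287 = 2285
odds, exposed residents = 467/1740 = 0.2684
odds, unexposed residents = 287/2285 = 0.1256
OR = 0.2684 / 0.1256 = 2.137

2.137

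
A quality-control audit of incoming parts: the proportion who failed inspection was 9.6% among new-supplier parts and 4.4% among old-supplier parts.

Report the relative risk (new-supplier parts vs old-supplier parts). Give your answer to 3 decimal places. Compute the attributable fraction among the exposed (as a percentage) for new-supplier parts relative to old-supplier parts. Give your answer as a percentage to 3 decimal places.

RR = 0.09600 / 0.04400 = 2.182
AR% = (0.09600 − 0.04400) / 0.09600 = 0.5417 → 54.167%

RR = 2.182; AR% = 54.167%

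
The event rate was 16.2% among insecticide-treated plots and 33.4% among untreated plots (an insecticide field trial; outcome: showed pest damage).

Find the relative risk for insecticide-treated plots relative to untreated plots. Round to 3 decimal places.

RR = 0.1620 / 0.3340 = 0.485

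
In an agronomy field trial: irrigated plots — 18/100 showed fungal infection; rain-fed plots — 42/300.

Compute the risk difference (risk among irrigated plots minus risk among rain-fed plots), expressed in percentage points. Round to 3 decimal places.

risk, irrigated plots = 18/100 = 0.1800
risk, rain-fed plots = 42/300 = 0.1400
risk difference = 0.1800 − 0.1400 = 0.0400 → 4.000 percentage points

4.000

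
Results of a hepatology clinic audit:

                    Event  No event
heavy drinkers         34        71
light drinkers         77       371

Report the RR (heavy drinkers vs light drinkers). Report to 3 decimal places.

1.884

risk, heavy drinkers = 34/105 = 0.3238
risk, light drinkers = 77/448 = 0.1719
RR = 0.3238 / 0.1719 = 1.884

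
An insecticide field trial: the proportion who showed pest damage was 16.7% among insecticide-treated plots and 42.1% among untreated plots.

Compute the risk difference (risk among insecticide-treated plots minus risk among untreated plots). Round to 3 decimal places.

risk difference = 0.1670 − 0.4210 = -0.254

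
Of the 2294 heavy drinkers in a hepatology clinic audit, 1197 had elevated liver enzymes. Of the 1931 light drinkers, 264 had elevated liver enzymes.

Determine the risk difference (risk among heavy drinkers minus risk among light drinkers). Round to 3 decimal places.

RD ≈ 0.385

risk, heavy drinkers = 1197/2294 = 0.5218
risk, light drinkers = 264/1931 = 0.1367
risk difference = 0.5218 − 0.1367 = 0.385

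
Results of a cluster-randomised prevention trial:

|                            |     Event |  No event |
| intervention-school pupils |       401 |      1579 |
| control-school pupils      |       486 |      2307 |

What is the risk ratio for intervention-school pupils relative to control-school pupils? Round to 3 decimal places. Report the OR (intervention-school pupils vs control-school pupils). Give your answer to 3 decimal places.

risk, intervention-school pupils = 401/1980 = 0.2025
risk, control-school pupils = 486/2793 = 0.1740
RR = 0.2025 / 0.1740 = 1.164
OR = (401 × 2307) / (1579 × 486) = 925107/767394 ≈ 1.206

RR = 1.164; OR = 1.206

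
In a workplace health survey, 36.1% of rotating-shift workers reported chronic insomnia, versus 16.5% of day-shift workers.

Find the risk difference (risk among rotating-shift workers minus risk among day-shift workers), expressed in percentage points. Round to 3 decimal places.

RD ≈ 19.600

risk difference = 0.3610 − 0.1650 = 0.1960 → 19.600 percentage points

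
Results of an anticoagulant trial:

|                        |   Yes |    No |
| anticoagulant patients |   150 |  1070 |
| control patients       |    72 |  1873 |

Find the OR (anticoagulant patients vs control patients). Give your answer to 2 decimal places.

OR = (150 × 1873) / (1070 × 72) = 280950/77040 ≈ 3.65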